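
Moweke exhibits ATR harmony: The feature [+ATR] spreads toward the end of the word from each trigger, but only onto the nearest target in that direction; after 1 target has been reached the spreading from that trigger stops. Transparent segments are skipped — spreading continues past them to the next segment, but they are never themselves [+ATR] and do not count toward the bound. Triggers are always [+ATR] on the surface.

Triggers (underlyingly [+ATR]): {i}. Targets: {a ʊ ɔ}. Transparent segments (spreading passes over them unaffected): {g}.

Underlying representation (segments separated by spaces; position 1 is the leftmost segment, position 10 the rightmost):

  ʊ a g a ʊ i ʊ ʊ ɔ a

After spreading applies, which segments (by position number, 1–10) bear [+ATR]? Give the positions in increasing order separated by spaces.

6 7

From /i/ at 6 rightward: 7 /ʊ/ → [+ATR]; bound reached.
Targets with no active source: positions 1 2 4 5 8 9 10 stay [-ATR].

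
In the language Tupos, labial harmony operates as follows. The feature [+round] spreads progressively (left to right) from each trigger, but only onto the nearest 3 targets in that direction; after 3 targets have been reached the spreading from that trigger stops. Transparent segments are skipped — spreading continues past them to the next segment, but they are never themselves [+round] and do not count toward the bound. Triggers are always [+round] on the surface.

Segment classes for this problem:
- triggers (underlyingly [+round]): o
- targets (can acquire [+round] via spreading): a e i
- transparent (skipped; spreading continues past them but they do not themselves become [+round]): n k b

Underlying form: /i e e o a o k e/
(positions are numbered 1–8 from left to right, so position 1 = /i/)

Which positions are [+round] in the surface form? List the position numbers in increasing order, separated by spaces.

From /o/ at 4 rightward: 5 /a/ → [+round]; 6 /o/ is itself a trigger — this domain ends here.
From /o/ at 6 rightward: 7 /k/ transparent; 8 /e/ → [+round]; word edge.
Targets with no active source: positions 1 2 3 stay [-round].

4 5 6 8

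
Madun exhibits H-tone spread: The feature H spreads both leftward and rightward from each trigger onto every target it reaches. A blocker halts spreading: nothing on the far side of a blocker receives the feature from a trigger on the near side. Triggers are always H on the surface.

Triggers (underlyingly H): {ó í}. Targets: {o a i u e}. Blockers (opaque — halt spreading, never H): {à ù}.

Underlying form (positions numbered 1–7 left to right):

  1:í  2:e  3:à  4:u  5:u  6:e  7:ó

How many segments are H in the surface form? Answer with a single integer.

6

From /í/ at 1 rightward: 2 /e/ → H; 3 /à/ blocks.
From /í/ at 1 leftward: word edge.
From /ó/ at 7 rightward: word edge.
From /ó/ at 7 leftward: 6 /e/ → H; 5 /u/ → H; 4 /u/ → H; 3 /à/ blocks.
H positions on the surface: 1 2 4 5 6 7.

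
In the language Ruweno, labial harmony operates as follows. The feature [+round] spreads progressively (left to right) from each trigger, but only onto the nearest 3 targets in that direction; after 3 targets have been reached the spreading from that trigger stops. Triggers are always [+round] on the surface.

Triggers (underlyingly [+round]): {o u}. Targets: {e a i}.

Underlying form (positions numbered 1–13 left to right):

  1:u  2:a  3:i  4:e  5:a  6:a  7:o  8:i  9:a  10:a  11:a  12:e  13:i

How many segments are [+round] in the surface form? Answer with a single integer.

From /u/ at 1 rightward: 2 /a/ → [+round]; 3 /i/ → [+round]; 4 /e/ → [+round]; bound reached.
From /o/ at 7 rightward: 8 /i/ → [+round]; 9 /a/ → [+round]; 10 /a/ → [+round]; bound reached.
Targets with no active source: positions 5 6 11 12 13 stay [-round].
[+round] positions on the surface: 1 2 3 4 7 8 9 10.

8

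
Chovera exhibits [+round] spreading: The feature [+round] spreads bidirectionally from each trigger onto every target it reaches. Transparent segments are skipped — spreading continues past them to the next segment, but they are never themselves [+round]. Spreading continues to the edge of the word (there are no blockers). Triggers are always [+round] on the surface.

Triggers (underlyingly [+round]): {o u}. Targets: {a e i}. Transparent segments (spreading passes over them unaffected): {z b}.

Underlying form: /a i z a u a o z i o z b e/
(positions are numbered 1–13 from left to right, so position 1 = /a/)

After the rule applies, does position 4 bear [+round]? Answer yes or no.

yes

From /u/ at 5 rightward: 6 /a/ → [+round]; 7 /o/ is itself a trigger — this domain ends here.
From /u/ at 5 leftward: 4 /a/ → [+round]; 3 /z/ transparent; 2 /i/ → [+round]; 1 /a/ → [+round]; word edge.
From /o/ at 7 rightward: 8 /z/ transparent; 9 /i/ → [+round]; 10 /o/ is itself a trigger — this domain ends here.
From /o/ at 7 leftward: 6 /a/ → [+round]; 5 /u/ is itself a trigger — this domain ends here.
From /o/ at 10 rightward: 11 /z/ transparent; 12 /b/ transparent; 13 /e/ → [+round]; word edge.
From /o/ at 10 leftward: 9 /i/ → [+round]; 8 /z/ transparent; 7 /o/ is itself a trigger — this domain ends here.
[+round] positions on the surface: 1 2 4 5 6 7 9 10 13.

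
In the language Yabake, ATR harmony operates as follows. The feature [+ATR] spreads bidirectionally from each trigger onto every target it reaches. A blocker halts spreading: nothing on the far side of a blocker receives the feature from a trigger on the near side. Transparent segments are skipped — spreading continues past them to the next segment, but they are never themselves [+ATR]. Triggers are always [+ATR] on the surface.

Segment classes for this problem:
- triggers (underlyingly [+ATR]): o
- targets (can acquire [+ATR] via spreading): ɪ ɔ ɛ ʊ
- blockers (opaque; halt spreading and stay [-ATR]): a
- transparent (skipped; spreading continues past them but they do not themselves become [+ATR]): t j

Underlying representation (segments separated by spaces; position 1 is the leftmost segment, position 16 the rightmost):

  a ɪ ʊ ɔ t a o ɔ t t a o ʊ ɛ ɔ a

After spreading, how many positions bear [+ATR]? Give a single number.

From /o/ at 7 rightward: 8 /ɔ/ → [+ATR]; 9 /t/ transparent; 10 /t/ transparent; 11 /a/ blocks.
From /o/ at 7 leftward: 6 /a/ blocks.
From /o/ at 12 rightward: 13 /ʊ/ → [+ATR]; 14 /ɛ/ → [+ATR]; 15 /ɔ/ → [+ATR]; 16 /a/ blocks.
From /o/ at 12 leftward: 11 /a/ blocks.
Targets with no active source: positions 2 3 4 stay [-ATR].
[+ATR] positions on the surface: 7 8 12 13 14 15.

6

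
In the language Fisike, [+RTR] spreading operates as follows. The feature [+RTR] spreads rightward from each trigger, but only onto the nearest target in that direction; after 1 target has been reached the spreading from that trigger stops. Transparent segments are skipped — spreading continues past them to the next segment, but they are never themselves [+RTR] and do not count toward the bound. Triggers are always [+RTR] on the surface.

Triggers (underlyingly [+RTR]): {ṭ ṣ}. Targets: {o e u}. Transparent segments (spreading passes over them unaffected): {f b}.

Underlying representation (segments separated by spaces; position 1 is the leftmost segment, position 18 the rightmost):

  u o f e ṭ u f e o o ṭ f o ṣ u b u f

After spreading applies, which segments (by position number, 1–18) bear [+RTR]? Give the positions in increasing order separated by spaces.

5 6 11 13 14 15

From /ṭ/ at 5 rightward: 6 /u/ → [+RTR]; bound reached.
From /ṭ/ at 11 rightward: 12 /f/ transparent; 13 /o/ → [+RTR]; bound reached.
From /ṣ/ at 14 rightward: 15 /u/ → [+RTR]; bound reached.
Targets with no active source: positions 1 2 4 8 9 10 17 stay [-emphatic].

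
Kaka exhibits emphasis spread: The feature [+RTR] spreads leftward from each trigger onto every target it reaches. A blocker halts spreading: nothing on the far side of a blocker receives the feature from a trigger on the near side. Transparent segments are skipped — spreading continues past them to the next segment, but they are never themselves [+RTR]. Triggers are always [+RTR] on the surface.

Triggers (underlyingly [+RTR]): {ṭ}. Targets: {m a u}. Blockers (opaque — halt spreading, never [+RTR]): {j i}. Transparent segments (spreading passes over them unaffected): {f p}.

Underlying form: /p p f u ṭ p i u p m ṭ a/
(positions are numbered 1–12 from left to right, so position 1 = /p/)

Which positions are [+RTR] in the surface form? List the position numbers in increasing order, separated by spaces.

From /ṭ/ at 5 leftward: 4 /u/ → [+RTR]; 3 /f/ transparent; 2 /p/ transparent; 1 /p/ transparent; word edge.
From /ṭ/ at 11 leftward: 10 /m/ → [+RTR]; 9 /p/ transparent; 8 /u/ → [+RTR]; 7 /i/ blocks.
Target with no active source: position 12 stays [-emphatic].

4 5 8 10 11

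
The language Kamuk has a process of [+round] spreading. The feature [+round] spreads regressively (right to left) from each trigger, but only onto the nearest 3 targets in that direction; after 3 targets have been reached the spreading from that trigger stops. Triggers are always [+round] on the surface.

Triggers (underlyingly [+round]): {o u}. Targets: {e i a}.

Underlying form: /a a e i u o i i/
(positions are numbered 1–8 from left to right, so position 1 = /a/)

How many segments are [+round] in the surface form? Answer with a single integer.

5

From /u/ at 5 leftward: 4 /i/ → [+round]; 3 /e/ → [+round]; 2 /a/ → [+round]; bound reached.
From /o/ at 6 leftward: 5 /u/ is itself a trigger — this domain ends here.
Targets with no active source: positions 1 7 8 stay [-round].
[+round] positions on the surface: 2 3 4 5 6.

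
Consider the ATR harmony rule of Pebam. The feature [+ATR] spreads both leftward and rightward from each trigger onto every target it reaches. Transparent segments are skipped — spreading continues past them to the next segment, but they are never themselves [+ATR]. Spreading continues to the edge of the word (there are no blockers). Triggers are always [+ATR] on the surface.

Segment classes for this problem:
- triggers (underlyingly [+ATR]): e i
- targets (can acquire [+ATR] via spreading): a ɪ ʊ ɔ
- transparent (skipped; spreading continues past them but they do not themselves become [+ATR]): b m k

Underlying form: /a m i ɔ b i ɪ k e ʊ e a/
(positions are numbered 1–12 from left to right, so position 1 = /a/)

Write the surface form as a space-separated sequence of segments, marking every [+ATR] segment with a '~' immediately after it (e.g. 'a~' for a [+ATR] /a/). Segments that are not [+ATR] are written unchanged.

a~ m i~ ɔ~ b i~ ɪ~ k e~ ʊ~ e~ a~

From /i/ at 3 rightward: 4 /ɔ/ → [+ATR]; 5 /b/ transparent; 6 /i/ is itself a trigger — this domain ends here.
From /i/ at 3 leftward: 2 /m/ transparent; 1 /a/ → [+ATR]; word edge.
From /i/ at 6 rightward: 7 /ɪ/ → [+ATR]; 8 /k/ transparent; 9 /e/ is itself a trigger — this domain ends here.
From /i/ at 6 leftward: 5 /b/ transparent; 4 /ɔ/ → [+ATR]; 3 /i/ is itself a trigger — this domain ends here.
From /e/ at 9 rightward: 10 /ʊ/ → [+ATR]; 11 /e/ is itself a trigger — this domain ends here.
From /e/ at 9 leftward: 8 /k/ transparent; 7 /ɪ/ → [+ATR]; 6 /i/ is itself a trigger — this domain ends here.
From /e/ at 11 rightward: 12 /a/ → [+ATR]; word edge.
From /e/ at 11 leftward: 10 /ʊ/ → [+ATR]; 9 /e/ is itself a trigger — this domain ends here.
[+ATR] positions on the surface: 1 3 4 6 7 9 10 11 12.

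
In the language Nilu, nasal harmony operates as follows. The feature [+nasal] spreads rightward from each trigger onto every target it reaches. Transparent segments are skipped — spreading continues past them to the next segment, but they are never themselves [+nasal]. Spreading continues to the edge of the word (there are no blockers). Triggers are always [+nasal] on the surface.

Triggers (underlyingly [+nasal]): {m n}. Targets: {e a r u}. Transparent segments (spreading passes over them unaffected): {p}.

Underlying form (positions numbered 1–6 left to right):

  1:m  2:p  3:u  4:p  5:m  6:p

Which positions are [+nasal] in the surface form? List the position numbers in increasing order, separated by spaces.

1 3 5

From /m/ at 1 rightward: 2 /p/ transparent; 3 /u/ → [+nasal]; 4 /p/ transparent; 5 /m/ is itself a trigger — this domain ends here.
From /m/ at 5 rightward: 6 /p/ transparent; word edge.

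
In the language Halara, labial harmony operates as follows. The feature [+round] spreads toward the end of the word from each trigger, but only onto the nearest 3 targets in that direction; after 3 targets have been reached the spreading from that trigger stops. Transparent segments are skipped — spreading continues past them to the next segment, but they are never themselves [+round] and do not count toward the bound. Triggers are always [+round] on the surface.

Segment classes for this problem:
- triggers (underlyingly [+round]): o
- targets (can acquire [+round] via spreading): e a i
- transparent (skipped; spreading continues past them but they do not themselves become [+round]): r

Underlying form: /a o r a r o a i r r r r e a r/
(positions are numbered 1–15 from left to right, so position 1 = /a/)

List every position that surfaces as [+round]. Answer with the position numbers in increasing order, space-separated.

From /o/ at 2 rightward: 3 /r/ transparent; 4 /a/ → [+round]; 5 /r/ transparent; 6 /o/ is itself a trigger — this domain ends here.
From /o/ at 6 rightward: 7 /a/ → [+round]; 8 /i/ → [+round]; 9 /r/ transparent; 10 /r/ transparent; 11 /r/ transparent; 12 /r/ transparent; 13 /e/ → [+round]; bound reached.
Targets with no active source: positions 1 14 stay [-round].

2 4 6 7 8 13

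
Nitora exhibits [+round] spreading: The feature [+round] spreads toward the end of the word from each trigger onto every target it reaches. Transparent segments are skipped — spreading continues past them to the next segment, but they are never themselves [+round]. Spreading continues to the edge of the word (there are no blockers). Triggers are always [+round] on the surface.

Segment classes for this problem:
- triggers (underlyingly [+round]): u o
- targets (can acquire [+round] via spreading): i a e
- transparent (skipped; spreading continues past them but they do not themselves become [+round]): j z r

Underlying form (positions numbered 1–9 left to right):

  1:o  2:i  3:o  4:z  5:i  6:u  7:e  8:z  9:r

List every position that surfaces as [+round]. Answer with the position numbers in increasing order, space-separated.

1 2 3 5 6 7

From /o/ at 1 rightward: 2 /i/ → [+round]; 3 /o/ is itself a trigger — this domain ends here.
From /o/ at 3 rightward: 4 /z/ transparent; 5 /i/ → [+round]; 6 /u/ is itself a trigger — this domain ends here.
From /u/ at 6 rightward: 7 /e/ → [+round]; 8 /z/ transparent; 9 /r/ transparent; word edge.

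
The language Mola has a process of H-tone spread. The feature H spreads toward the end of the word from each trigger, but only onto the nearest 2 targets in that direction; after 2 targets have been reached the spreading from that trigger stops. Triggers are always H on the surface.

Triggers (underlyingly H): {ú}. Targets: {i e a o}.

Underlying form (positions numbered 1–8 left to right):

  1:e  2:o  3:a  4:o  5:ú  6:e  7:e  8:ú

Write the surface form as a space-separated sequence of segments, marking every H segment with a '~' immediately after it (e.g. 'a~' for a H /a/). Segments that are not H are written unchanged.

e o a o ú~ e~ e~ ú~

From /ú/ at 5 rightward: 6 /e/ → H; 7 /e/ → H; bound reached.
From /ú/ at 8 rightward: word edge.
Targets with no active source: positions 1 2 3 4 stay [-high tone].
H positions on the surface: 5 6 7 8.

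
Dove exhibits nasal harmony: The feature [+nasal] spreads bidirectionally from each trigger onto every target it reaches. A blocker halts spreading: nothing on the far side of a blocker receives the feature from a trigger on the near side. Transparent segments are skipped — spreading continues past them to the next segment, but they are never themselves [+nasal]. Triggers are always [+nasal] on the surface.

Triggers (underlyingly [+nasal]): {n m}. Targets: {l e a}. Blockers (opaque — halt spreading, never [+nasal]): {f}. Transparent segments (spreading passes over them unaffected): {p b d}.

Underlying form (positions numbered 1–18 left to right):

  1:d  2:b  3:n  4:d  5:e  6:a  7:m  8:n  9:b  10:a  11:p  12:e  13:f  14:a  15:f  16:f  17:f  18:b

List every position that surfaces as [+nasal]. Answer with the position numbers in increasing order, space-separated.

3 5 6 7 8 10 12

From /n/ at 3 rightward: 4 /d/ transparent; 5 /e/ → [+nasal]; 6 /a/ → [+nasal]; 7 /m/ is itself a trigger — this domain ends here.
From /n/ at 3 leftward: 2 /b/ transparent; 1 /d/ transparent; word edge.
From /m/ at 7 rightward: 8 /n/ is itself a trigger — this domain ends here.
From /m/ at 7 leftward: 6 /a/ → [+nasal]; 5 /e/ → [+nasal]; 4 /d/ transparent; 3 /n/ is itself a trigger — this domain ends here.
From /n/ at 8 rightward: 9 /b/ transparent; 10 /a/ → [+nasal]; 11 /p/ transparent; 12 /e/ → [+nasal]; 13 /f/ blocks.
From /n/ at 8 leftward: 7 /m/ is itself a trigger — this domain ends here.
Target with no active source: position 14 stays [-nasal].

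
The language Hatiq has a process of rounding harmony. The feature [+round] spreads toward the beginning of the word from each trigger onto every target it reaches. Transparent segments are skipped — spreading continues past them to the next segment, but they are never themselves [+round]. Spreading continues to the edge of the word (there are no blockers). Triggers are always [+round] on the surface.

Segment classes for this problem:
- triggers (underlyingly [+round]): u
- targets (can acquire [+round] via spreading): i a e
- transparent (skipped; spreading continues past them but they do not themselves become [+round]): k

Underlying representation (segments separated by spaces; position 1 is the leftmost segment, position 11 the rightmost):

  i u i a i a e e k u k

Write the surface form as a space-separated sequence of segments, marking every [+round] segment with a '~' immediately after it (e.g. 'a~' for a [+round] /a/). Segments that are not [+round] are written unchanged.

i~ u~ i~ a~ i~ a~ e~ e~ k u~ k

From /u/ at 2 leftward: 1 /i/ → [+round]; word edge.
From /u/ at 10 leftward: 9 /k/ transparent; 8 /e/ → [+round]; 7 /e/ → [+round]; 6 /a/ → [+round]; 5 /i/ → [+round]; 4 /a/ → [+round]; 3 /i/ → [+round]; 2 /u/ is itself a trigger — this domain ends here.
[+round] positions on the surface: 1 2 3 4 5 6 7 8 10.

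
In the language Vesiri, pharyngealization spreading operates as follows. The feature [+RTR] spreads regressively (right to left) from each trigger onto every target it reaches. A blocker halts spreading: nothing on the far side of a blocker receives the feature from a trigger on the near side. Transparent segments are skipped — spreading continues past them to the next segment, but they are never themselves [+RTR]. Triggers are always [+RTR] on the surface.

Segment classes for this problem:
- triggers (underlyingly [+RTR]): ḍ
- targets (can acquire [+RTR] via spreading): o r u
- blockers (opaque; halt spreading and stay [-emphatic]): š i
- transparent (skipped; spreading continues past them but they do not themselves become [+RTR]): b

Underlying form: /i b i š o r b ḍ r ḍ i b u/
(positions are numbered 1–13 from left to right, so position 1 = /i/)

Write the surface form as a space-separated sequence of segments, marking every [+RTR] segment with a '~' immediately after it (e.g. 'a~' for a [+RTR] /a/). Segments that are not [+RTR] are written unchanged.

i b i š o~ r~ b ḍ~ r~ ḍ~ i b u

From /ḍ/ at 8 leftward: 7 /b/ transparent; 6 /r/ → [+RTR]; 5 /o/ → [+RTR]; 4 /š/ blocks.
From /ḍ/ at 10 leftward: 9 /r/ → [+RTR]; 8 /ḍ/ is itself a trigger — this domain ends here.
Target with no active source: position 13 stays [-emphatic].
[+RTR] positions on the surface: 5 6 8 9 10.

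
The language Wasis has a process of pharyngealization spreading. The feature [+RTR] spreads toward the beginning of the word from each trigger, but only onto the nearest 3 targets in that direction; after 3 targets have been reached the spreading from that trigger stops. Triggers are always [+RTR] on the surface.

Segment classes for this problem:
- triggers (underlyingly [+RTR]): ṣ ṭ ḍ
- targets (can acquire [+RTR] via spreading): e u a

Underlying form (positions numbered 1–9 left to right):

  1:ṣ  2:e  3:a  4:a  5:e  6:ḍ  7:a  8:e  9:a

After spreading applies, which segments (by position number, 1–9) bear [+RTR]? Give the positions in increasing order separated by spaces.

1 3 4 5 6

From /ṣ/ at 1 leftward: word edge.
From /ḍ/ at 6 leftward: 5 /e/ → [+RTR]; 4 /a/ → [+RTR]; 3 /a/ → [+RTR]; bound reached.
Targets with no active source: positions 2 7 8 9 stay [-emphatic].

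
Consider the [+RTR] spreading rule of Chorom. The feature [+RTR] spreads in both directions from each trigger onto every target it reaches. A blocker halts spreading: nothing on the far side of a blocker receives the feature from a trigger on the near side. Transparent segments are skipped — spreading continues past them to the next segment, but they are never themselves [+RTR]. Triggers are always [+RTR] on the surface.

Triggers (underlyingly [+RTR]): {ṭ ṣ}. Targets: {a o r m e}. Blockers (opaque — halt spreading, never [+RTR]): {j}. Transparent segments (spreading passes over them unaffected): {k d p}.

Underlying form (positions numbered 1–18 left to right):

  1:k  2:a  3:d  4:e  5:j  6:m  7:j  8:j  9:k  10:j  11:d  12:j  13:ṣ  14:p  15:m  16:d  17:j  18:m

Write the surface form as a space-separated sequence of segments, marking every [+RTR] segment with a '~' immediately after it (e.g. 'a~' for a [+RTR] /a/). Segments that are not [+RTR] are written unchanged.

k a d e j m j j k j d j ṣ~ p m~ d j m

From /ṣ/ at 13 rightward: 14 /p/ transparent; 15 /m/ → [+RTR]; 16 /d/ transparent; 17 /j/ blocks.
From /ṣ/ at 13 leftward: 12 /j/ blocks.
Targets with no active source: positions 2 4 6 18 stay [-emphatic].
[+RTR] positions on the surface: 13 15.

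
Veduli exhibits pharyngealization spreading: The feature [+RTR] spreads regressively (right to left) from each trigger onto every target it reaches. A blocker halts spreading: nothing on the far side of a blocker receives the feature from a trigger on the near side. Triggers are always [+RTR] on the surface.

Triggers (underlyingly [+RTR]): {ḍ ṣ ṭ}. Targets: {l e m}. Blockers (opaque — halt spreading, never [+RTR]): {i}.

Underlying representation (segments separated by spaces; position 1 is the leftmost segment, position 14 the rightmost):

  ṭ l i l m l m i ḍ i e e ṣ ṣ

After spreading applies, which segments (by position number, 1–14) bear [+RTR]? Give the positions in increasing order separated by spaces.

1 9 11 12 13 14

From /ṭ/ at 1 leftward: word edge.
From /ḍ/ at 9 leftward: 8 /i/ blocks.
From /ṣ/ at 13 leftward: 12 /e/ → [+RTR]; 11 /e/ → [+RTR]; 10 /i/ blocks.
From /ṣ/ at 14 leftward: 13 /ṣ/ is itself a trigger — this domain ends here.
Targets with no active source: positions 2 4 5 6 7 stay [-emphatic].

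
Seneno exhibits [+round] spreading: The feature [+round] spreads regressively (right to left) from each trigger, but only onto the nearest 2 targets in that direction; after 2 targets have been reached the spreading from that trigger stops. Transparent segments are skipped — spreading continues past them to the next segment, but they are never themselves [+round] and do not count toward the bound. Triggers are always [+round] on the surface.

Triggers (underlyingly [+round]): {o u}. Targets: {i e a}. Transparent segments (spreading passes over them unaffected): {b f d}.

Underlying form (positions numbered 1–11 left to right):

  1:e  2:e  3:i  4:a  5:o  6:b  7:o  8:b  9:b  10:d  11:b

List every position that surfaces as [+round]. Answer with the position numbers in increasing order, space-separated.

3 4 5 7

From /o/ at 5 leftward: 4 /a/ → [+round]; 3 /i/ → [+round]; bound reached.
From /o/ at 7 leftward: 6 /b/ transparent; 5 /o/ is itself a trigger — this domain ends here.
Targets with no active source: positions 1 2 stay [-round].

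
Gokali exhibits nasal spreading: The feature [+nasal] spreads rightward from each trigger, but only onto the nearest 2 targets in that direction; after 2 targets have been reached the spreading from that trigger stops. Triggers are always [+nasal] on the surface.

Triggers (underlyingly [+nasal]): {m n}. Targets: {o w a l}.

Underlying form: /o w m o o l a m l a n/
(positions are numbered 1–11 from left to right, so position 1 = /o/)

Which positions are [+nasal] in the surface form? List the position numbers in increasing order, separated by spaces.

3 4 5 8 9 10 11

From /m/ at 3 rightward: 4 /o/ → [+nasal]; 5 /o/ → [+nasal]; bound reached.
From /m/ at 8 rightward: 9 /l/ → [+nasal]; 10 /a/ → [+nasal]; bound reached.
From /n/ at 11 rightward: word edge.
Targets with no active source: positions 1 2 6 7 stay [-nasal].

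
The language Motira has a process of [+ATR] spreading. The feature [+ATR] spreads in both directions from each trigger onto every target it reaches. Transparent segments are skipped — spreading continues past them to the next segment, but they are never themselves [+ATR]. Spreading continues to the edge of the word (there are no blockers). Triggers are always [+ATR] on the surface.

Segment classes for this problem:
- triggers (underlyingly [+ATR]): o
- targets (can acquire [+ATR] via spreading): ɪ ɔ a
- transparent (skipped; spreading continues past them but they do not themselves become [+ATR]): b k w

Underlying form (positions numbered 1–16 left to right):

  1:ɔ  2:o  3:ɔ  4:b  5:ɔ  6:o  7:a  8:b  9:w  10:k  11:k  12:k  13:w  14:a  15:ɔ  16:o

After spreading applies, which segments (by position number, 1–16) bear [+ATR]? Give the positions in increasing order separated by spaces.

1 2 3 5 6 7 14 15 16

From /o/ at 2 rightward: 3 /ɔ/ → [+ATR]; 4 /b/ transparent; 5 /ɔ/ → [+ATR]; 6 /o/ is itself a trigger — this domain ends here.
From /o/ at 2 leftward: 1 /ɔ/ → [+ATR]; word edge.
From /o/ at 6 rightward: 7 /a/ → [+ATR]; 8 /b/ transparent; 9 /w/ transparent; 10 /k/ transparent; 11 /k/ transparent; 12 /k/ transparent; 13 /w/ transparent; 14 /a/ → [+ATR]; 15 /ɔ/ → [+ATR]; 16 /o/ is itself a trigger — this domain ends here.
From /o/ at 6 leftward: 5 /ɔ/ → [+ATR]; 4 /b/ transparent; 3 /ɔ/ → [+ATR]; 2 /o/ is itself a trigger — this domain ends here.
From /o/ at 16 rightward: word edge.
From /o/ at 16 leftward: 15 /ɔ/ → [+ATR]; 14 /a/ → [+ATR]; 13 /w/ transparent; 12 /k/ transparent; 11 /k/ transparent; 10 /k/ transparent; 9 /w/ transparent; 8 /b/ transparent; 7 /a/ → [+ATR]; 6 /o/ is itself a trigger — this domain ends here.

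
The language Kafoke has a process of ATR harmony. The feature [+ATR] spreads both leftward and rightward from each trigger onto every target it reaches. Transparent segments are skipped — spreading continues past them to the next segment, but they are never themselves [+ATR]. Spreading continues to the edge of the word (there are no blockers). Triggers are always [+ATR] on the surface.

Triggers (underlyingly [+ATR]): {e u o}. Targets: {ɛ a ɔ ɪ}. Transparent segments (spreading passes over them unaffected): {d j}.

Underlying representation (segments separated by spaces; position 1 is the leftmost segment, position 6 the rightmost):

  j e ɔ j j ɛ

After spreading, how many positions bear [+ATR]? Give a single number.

From /e/ at 2 rightward: 3 /ɔ/ → [+ATR]; 4 /j/ transparent; 5 /j/ transparent; 6 /ɛ/ → [+ATR]; word edge.
From /e/ at 2 leftward: 1 /j/ transparent; word edge.
[+ATR] positions on the surface: 2 3 6.

3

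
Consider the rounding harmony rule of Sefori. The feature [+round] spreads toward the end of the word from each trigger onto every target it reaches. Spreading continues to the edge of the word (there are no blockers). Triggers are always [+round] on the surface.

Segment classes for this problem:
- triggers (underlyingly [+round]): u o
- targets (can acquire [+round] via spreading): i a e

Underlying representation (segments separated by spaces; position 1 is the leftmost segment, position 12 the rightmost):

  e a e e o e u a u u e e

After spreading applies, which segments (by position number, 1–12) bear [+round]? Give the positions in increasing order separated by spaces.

From /o/ at 5 rightward: 6 /e/ → [+round]; 7 /u/ is itself a trigger — this domain ends here.
From /u/ at 7 rightward: 8 /a/ → [+round]; 9 /u/ is itself a trigger — this domain ends here.
From /u/ at 9 rightward: 10 /u/ is itself a trigger — this domain ends here.
From /u/ at 10 rightward: 11 /e/ → [+round]; 12 /e/ → [+round]; word edge.
Targets with no active source: positions 1 2 3 4 stay [-round].

5 6 7 8 9 10 11 12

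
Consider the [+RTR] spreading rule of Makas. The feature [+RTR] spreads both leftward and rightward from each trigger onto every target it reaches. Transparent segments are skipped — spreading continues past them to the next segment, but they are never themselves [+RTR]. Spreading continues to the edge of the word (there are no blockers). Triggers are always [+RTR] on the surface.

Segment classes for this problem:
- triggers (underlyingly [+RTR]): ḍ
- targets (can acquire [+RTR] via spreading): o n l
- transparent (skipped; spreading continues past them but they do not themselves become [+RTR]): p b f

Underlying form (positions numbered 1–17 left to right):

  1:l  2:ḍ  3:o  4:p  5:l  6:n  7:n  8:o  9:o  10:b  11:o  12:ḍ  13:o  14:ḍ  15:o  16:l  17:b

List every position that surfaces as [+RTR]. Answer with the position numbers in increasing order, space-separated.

1 2 3 5 6 7 8 9 11 12 13 14 15 16

From /ḍ/ at 2 rightward: 3 /o/ → [+RTR]; 4 /p/ transparent; 5 /l/ → [+RTR]; 6 /n/ → [+RTR]; 7 /n/ → [+RTR]; 8 /o/ → [+RTR]; 9 /o/ → [+RTR]; 10 /b/ transparent; 11 /o/ → [+RTR]; 12 /ḍ/ is itself a trigger — this domain ends here.
From /ḍ/ at 2 leftward: 1 /l/ → [+RTR]; word edge.
From /ḍ/ at 12 rightward: 13 /o/ → [+RTR]; 14 /ḍ/ is itself a trigger — this domain ends here.
From /ḍ/ at 12 leftward: 11 /o/ → [+RTR]; 10 /b/ transparent; 9 /o/ → [+RTR]; 8 /o/ → [+RTR]; 7 /n/ → [+RTR]; 6 /n/ → [+RTR]; 5 /l/ → [+RTR]; 4 /p/ transparent; 3 /o/ → [+RTR]; 2 /ḍ/ is itself a trigger — this domain ends here.
From /ḍ/ at 14 rightward: 15 /o/ → [+RTR]; 16 /l/ → [+RTR]; 17 /b/ transparent; word edge.
From /ḍ/ at 14 leftward: 13 /o/ → [+RTR]; 12 /ḍ/ is itself a trigger — this domain ends here.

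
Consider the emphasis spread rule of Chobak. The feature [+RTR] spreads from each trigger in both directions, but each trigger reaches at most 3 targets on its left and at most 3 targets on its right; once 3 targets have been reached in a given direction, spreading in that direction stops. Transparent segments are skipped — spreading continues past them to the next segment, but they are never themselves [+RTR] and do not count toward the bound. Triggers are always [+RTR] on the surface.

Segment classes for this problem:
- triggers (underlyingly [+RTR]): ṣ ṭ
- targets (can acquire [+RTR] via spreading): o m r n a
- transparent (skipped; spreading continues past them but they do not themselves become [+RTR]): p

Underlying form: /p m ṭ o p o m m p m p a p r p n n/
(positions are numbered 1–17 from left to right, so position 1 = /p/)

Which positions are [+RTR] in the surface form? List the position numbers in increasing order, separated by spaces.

2 3 4 6 7

From /ṭ/ at 3 rightward: 4 /o/ → [+RTR]; 5 /p/ transparent; 6 /o/ → [+RTR]; 7 /m/ → [+RTR]; bound reached.
From /ṭ/ at 3 leftward: 2 /m/ → [+RTR]; 1 /p/ transparent; word edge.
Targets with no active source: positions 8 10 12 14 16 17 stay [-emphatic].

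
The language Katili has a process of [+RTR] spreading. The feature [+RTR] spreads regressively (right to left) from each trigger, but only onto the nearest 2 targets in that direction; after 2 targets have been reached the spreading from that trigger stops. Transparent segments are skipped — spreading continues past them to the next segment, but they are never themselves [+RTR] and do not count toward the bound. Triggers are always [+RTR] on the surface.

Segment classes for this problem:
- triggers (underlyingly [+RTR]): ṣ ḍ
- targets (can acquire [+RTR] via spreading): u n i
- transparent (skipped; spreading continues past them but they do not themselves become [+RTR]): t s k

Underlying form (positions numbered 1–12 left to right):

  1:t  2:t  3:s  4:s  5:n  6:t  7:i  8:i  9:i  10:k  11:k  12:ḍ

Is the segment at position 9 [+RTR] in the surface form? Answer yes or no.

From /ḍ/ at 12 leftward: 11 /k/ transparent; 10 /k/ transparent; 9 /i/ → [+RTR]; 8 /i/ → [+RTR]; bound reached.
Targets with no active source: positions 5 7 stay [-emphatic].
[+RTR] positions on the surface: 8 9 12.

yes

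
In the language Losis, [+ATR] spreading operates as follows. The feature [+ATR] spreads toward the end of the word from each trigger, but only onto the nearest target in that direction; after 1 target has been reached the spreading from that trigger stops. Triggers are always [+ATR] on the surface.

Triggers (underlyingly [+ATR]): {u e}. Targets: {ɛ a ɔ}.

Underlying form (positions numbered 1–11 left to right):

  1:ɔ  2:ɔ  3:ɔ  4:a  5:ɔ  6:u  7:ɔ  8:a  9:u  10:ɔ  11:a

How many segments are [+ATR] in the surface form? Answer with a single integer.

4

From /u/ at 6 rightward: 7 /ɔ/ → [+ATR]; bound reached.
From /u/ at 9 rightward: 10 /ɔ/ → [+ATR]; bound reached.
Targets with no active source: positions 1 2 3 4 5 8 11 stay [-ATR].
[+ATR] positions on the surface: 6 7 9 10.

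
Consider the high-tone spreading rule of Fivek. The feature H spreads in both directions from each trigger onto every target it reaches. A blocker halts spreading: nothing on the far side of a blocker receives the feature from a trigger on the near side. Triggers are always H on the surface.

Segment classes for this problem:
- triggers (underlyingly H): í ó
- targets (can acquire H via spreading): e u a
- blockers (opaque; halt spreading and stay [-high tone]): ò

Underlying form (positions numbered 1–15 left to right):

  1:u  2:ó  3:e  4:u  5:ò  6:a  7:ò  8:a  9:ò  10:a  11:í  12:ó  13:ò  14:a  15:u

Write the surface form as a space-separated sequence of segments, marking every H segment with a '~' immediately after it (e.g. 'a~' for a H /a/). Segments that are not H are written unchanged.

u~ ó~ e~ u~ ò a ò a ò a~ í~ ó~ ò a u

From /ó/ at 2 rightward: 3 /e/ → H; 4 /u/ → H; 5 /ò/ blocks.
From /ó/ at 2 leftward: 1 /u/ → H; word edge.
From /í/ at 11 rightward: 12 /ó/ is itself a trigger — this domain ends here.
From /í/ at 11 leftward: 10 /a/ → H; 9 /ò/ blocks.
From /ó/ at 12 rightward: 13 /ò/ blocks.
From /ó/ at 12 leftward: 11 /í/ is itself a trigger — this domain ends here.
Targets with no active source: positions 6 8 14 15 stay [-high tone].
H positions on the surface: 1 2 3 4 10 11 12.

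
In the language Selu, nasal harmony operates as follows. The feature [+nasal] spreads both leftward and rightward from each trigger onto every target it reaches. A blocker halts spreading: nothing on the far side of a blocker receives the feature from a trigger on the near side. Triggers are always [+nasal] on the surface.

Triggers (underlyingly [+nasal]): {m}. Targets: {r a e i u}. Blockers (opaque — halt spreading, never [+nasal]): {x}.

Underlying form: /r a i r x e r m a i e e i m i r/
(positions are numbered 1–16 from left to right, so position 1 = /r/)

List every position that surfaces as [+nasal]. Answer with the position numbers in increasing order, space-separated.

From /m/ at 8 rightward: 9 /a/ → [+nasal]; 10 /i/ → [+nasal]; 11 /e/ → [+nasal]; 12 /e/ → [+nasal]; 13 /i/ → [+nasal]; 14 /m/ is itself a trigger — this domain ends here.
From /m/ at 8 leftward: 7 /r/ → [+nasal]; 6 /e/ → [+nasal]; 5 /x/ blocks.
From /m/ at 14 rightward: 15 /i/ → [+nasal]; 16 /r/ → [+nasal]; word edge.
From /m/ at 14 leftward: 13 /i/ → [+nasal]; 12 /e/ → [+nasal]; 11 /e/ → [+nasal]; 10 /i/ → [+nasal]; 9 /a/ → [+nasal]; 8 /m/ is itself a trigger — this domain ends here.
Targets with no active source: positions 1 2 3 4 stay [-nasal].

6 7 8 9 10 11 12 13 14 15 16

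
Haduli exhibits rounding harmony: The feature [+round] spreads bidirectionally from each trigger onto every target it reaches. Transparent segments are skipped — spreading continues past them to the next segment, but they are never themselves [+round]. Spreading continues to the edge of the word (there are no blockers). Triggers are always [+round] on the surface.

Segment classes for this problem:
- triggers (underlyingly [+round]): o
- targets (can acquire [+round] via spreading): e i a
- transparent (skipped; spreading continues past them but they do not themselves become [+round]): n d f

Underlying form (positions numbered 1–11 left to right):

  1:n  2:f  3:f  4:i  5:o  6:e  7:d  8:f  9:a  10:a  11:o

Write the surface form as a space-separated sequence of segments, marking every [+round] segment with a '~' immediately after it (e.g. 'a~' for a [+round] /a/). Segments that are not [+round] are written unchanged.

n f f i~ o~ e~ d f a~ a~ o~

From /o/ at 5 rightward: 6 /e/ → [+round]; 7 /d/ transparent; 8 /f/ transparent; 9 /a/ → [+round]; 10 /a/ → [+round]; 11 /o/ is itself a trigger — this domain ends here.
From /o/ at 5 leftward: 4 /i/ → [+round]; 3 /f/ transparent; 2 /f/ transparent; 1 /n/ transparent; word edge.
From /o/ at 11 rightward: word edge.
From /o/ at 11 leftward: 10 /a/ → [+round]; 9 /a/ → [+round]; 8 /f/ transparent; 7 /d/ transparent; 6 /e/ → [+round]; 5 /o/ is itself a trigger — this domain ends here.
[+round] positions on the surface: 4 5 6 9 10 11.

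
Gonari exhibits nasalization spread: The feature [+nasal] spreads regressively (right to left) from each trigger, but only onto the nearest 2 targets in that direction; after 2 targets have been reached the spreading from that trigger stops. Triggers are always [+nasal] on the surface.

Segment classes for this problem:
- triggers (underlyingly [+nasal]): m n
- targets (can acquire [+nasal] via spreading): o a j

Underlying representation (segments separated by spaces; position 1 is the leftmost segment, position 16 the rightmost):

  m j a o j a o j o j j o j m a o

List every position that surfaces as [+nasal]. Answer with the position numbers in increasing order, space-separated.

1 12 13 14

From /m/ at 1 leftward: word edge.
From /m/ at 14 leftward: 13 /j/ → [+nasal]; 12 /o/ → [+nasal]; bound reached.
Targets with no active source: positions 2 3 4 5 6 7 8 9 10 11 15 16 stay [-nasal].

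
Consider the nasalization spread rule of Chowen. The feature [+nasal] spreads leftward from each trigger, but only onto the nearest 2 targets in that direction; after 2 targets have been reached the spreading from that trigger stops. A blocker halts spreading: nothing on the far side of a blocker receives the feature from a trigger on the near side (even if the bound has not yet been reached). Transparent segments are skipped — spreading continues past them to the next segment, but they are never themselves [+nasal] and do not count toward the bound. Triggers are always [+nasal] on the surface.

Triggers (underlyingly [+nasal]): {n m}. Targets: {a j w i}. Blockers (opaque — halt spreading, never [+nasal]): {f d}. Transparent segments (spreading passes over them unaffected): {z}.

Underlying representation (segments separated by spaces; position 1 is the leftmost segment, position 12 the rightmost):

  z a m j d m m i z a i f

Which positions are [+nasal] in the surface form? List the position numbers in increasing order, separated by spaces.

From /m/ at 3 leftward: 2 /a/ → [+nasal]; 1 /z/ transparent; word edge.
From /m/ at 6 leftward: 5 /d/ blocks.
From /m/ at 7 leftward: 6 /m/ is itself a trigger — this domain ends here.
Targets with no active source: positions 4 8 10 11 stay [-nasal].

2 3 6 7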